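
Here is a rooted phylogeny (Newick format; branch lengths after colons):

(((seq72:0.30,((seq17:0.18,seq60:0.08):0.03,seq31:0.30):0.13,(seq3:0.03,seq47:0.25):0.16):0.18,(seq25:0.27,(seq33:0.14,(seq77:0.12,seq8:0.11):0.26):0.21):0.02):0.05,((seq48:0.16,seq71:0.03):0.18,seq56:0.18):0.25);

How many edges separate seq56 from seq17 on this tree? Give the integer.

7

The MRCA of seq56 and seq17 is the root of the tree.
From seq56 up to that node: 2 branches. From seq17 up to the same node: 5 branches. Total: 2 + 5 = 7.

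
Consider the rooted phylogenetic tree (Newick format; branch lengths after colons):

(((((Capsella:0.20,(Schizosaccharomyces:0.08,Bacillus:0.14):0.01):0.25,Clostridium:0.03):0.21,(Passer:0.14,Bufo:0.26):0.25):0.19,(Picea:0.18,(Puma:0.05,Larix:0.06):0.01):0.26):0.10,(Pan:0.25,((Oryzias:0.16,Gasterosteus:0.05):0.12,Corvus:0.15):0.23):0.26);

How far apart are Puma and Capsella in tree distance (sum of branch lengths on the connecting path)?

1.17

The path runs Puma → … → MRCA → … → Capsella; the MRCA is the node subtending ((((Capsella,(Schizosaccharomyces,Bacillus)),Clostridium),(Passer,Bufo)),(Picea,(Puma,Larix))).
Branch lengths along that path: 0.05 + 0.01 + 0.26 + 0.19 + 0.21 + 0.25 + 0.20 = 1.17.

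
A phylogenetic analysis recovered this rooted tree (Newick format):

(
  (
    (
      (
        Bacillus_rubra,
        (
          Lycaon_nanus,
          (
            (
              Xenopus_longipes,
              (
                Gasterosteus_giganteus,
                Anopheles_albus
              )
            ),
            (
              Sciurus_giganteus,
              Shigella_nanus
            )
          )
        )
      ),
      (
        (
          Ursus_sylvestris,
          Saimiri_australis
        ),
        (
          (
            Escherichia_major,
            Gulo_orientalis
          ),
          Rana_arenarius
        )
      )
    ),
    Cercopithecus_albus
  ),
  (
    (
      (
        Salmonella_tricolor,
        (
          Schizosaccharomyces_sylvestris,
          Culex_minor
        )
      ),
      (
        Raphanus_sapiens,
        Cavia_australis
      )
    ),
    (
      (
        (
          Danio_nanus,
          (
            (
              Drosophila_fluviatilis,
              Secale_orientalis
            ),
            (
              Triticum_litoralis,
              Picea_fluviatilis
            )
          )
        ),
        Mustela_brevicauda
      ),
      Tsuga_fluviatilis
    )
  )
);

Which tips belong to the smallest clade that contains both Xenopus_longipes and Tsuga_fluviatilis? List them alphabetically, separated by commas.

Anopheles_albus, Bacillus_rubra, Cavia_australis, Cercopithecus_albus, Culex_minor, Danio_nanus, Drosophila_fluviatilis, Escherichia_major, Gasterosteus_giganteus, Gulo_orientalis, Lycaon_nanus, Mustela_brevicauda, Picea_fluviatilis, Rana_arenarius, Raphanus_sapiens, Saimiri_australis, Salmonella_tricolor, Schizosaccharomyces_sylvestris, Sciurus_giganteus, Secale_orientalis, Shigella_nanus, Triticum_litoralis, Tsuga_fluviatilis, Ursus_sylvestris, Xenopus_longipes

Tracing Xenopus_longipes: it sits inside (Xenopus_longipes,(Gasterosteus_giganteus,Anopheles_albus)).
Tracing Tsuga_fluviatilis: it sits inside (((Danio_nanus,((Drosophila_fluviatilis,Secale_orientalis),(Triticum_litoralis,Picea_fluviatilis))),Mustela_brevicauda),Tsuga_fluviatilis).
The smallest clade enclosing both is the whole tree (their MRCA is the root), so the answer is all 25 tips in alphabetical order.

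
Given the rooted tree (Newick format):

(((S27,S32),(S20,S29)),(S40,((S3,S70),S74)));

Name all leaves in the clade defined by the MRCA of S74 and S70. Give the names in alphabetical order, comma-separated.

Tracing S74: it sits inside ((S3,S70),S74).
Tracing S70: it sits inside (S3,S70).
The smallest clade enclosing both is ((S3,S70),S74); the answer is its 3 terminal taxa in alphabetical order.

S3, S70, S74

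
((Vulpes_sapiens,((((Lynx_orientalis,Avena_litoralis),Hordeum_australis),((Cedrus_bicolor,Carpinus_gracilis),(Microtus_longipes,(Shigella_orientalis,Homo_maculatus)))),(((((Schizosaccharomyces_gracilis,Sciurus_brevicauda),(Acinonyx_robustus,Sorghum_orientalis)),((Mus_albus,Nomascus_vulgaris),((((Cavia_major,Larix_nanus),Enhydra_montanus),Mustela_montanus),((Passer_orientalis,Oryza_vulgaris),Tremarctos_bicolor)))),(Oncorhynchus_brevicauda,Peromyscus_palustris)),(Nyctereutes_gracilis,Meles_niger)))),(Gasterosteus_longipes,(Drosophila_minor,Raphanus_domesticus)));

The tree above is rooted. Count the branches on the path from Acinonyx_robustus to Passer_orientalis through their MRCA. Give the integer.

8

The MRCA of Acinonyx_robustus and Passer_orientalis is the node subtending (((Schizosaccharomyces_gracilis,Sciurus_brevicauda),(Acinonyx_robustus,Sorghum_orientalis)),((Mus_albus,Nomascus_vulgaris),((((Cavia_major,Larix_nanus),Enhydra_montanus),Mustela_montanus),((Passer_orientalis,Oryza_vulgaris),Tremarctos_bicolor)))).
From Acinonyx_robustus up to that node: 3 branches. From Passer_orientalis up to the same node: 5 branches. Total: 3 + 5 = 8.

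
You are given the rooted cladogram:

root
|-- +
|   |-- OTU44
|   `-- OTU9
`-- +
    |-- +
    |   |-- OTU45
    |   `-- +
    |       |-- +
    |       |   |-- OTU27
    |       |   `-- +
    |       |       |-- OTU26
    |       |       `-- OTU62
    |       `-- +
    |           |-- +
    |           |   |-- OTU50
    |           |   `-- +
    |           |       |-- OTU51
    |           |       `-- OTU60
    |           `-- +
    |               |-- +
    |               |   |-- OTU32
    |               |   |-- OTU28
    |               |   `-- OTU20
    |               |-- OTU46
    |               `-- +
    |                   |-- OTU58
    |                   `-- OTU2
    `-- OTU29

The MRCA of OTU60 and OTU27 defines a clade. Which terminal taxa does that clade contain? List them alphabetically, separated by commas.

OTU2, OTU20, OTU26, OTU27, OTU28, OTU32, OTU46, OTU50, OTU51, OTU58, OTU60, OTU62

Tracing OTU60: it sits inside (OTU51,OTU60).
Tracing OTU27: it sits inside (OTU27,(OTU26,OTU62)).
The smallest clade enclosing both is ((OTU27,(OTU26,OTU62)),((OTU50,(OTU51,OTU60)),((OTU32,OTU28,OTU20),OTU46,(OTU58,OTU2)))); the answer is its 12 terminal taxa in alphabetical order.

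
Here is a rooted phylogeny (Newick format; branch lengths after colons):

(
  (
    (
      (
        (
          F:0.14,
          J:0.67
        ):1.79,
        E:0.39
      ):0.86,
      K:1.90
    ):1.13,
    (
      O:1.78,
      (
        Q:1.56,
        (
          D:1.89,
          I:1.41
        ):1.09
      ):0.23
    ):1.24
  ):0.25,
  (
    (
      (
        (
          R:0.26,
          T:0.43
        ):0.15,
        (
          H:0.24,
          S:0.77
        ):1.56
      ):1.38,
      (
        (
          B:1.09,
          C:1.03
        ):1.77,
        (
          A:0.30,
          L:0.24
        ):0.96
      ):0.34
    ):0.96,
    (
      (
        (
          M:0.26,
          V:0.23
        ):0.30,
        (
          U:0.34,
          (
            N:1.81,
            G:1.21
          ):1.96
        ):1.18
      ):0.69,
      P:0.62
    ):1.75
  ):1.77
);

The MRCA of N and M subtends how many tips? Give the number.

5

The MRCA of N and M is the node subtending ((M,V),(U,(N,G))).
That clade contains 5 terminal taxa: G, M, N, U, V.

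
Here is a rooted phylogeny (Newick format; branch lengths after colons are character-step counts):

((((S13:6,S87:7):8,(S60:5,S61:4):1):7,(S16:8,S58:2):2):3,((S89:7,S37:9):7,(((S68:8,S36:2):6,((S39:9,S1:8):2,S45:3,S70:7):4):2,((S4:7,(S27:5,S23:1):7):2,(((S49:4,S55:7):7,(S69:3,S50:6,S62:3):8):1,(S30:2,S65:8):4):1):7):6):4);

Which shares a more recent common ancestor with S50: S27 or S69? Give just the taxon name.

The MRCA of S50 and S69 subtends (S69,S50,S62) (3 taxa).
The MRCA of S50 and S27 subtends ((S4,(S27,S23)),(((S49,S55),(S69,S50,S62)),(S30,S65))) (10 taxa).
The first is nested inside the second, so S50 shares a more recent common ancestor with S69.

S69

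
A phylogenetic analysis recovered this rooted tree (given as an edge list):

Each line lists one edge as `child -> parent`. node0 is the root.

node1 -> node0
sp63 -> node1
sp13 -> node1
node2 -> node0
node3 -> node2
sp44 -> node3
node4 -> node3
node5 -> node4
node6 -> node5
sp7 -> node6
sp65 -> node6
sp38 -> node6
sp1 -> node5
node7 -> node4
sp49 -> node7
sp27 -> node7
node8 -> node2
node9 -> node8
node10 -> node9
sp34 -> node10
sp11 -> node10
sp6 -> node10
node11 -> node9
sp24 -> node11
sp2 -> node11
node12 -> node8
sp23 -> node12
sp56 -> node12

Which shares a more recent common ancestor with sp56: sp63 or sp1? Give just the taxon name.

The MRCA of sp56 and sp1 subtends ((sp44,(((sp7,sp65,sp38),sp1),(sp49,sp27))),(((sp34,sp11,sp6),(sp24,sp2)),(sp23,sp56))) (14 taxa).
The MRCA of sp56 and sp63 is the root, subtending the entire tree (16 taxa).
The first is nested inside the second, so sp56 shares a more recent common ancestor with sp1.

sp1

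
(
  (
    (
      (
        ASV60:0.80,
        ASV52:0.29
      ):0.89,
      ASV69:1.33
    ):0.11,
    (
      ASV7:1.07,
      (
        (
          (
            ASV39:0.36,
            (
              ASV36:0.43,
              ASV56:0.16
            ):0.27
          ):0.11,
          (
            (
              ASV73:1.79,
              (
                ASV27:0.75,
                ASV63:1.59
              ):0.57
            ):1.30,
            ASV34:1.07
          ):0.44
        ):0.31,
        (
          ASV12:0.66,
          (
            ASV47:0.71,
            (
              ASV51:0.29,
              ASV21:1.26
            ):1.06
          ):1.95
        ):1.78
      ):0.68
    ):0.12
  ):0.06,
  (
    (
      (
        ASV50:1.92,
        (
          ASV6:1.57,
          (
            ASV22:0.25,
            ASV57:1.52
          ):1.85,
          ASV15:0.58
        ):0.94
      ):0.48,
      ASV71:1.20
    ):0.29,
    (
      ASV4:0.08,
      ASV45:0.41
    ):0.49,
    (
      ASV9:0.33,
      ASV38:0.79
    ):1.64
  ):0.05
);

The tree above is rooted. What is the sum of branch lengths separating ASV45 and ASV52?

The path runs ASV45 → … → MRCA → … → ASV52; the MRCA is the root of the tree.
Branch lengths along that path: 0.41 + 0.49 + 0.05 + 0.06 + 0.11 + 0.89 + 0.29 = 2.30.

2.30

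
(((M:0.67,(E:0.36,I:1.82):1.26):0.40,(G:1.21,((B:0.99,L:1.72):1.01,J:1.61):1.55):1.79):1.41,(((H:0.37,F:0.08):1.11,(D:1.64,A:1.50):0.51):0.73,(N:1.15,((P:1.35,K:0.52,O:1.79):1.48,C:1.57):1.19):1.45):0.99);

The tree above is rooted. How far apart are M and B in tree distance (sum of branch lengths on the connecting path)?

The path runs M → … → MRCA → … → B; the MRCA is the node subtending ((M,(E,I)),(G,((B,L),J))).
Branch lengths along that path: 0.67 + 0.40 + 1.79 + 1.55 + 1.01 + 0.99 = 6.41.

6.41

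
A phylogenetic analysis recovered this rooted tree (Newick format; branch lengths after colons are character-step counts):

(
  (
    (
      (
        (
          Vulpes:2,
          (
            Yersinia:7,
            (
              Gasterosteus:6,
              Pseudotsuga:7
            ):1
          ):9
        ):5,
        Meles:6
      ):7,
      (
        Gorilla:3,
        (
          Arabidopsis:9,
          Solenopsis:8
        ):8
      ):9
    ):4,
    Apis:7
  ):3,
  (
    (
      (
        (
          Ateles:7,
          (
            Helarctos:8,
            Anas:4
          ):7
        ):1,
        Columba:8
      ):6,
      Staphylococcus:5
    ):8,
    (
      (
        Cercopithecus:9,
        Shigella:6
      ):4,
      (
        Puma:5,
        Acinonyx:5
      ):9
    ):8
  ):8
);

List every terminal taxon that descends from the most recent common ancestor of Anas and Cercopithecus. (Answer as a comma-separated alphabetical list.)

Acinonyx, Anas, Ateles, Cercopithecus, Columba, Helarctos, Puma, Shigella, Staphylococcus

Tracing Anas: it sits inside (Helarctos,Anas).
Tracing Cercopithecus: it sits inside (Cercopithecus,Shigella).
The smallest clade enclosing both is ((((Ateles,(Helarctos,Anas)),Columba),Staphylococcus),((Cercopithecus,Shigella),(Puma,Acinonyx))); the answer is its 9 terminal taxa in alphabetical order.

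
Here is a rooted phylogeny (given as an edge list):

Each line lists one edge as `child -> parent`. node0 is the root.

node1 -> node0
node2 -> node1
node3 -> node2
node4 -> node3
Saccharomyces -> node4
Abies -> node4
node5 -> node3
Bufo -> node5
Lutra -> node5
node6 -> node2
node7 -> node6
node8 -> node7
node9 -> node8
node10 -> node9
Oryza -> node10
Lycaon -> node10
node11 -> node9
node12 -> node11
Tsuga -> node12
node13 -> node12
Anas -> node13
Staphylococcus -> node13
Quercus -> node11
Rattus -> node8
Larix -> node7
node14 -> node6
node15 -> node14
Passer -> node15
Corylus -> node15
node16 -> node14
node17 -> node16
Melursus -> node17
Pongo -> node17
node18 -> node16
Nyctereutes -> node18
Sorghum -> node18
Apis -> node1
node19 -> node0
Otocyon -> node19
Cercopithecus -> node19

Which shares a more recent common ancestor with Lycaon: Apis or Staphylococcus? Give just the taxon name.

Staphylococcus

The MRCA of Lycaon and Staphylococcus subtends ((Oryza,Lycaon),((Tsuga,(Anas,Staphylococcus)),Quercus)) (6 taxa).
The MRCA of Lycaon and Apis subtends ((((Saccharomyces,Abies),(Bufo,Lutra)),(((((Oryza,Lycaon),((Tsuga,(Anas,Staphylococcus)),Quercus)),Rattus),Larix),((Passer,Corylus),((Melursus,Pongo),(Nyctereutes,Sorghum))))),Apis) (19 taxa).
The first is nested inside the second, so Lycaon shares a more recent common ancestor with Staphylococcus.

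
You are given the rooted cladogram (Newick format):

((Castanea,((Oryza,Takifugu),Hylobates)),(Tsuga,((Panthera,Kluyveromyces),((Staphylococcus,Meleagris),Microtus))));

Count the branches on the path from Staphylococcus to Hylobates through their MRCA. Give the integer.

The MRCA of Staphylococcus and Hylobates is the root of the tree.
From Staphylococcus up to that node: 5 branches. From Hylobates up to the same node: 3 branches. Total: 5 + 3 = 8.

8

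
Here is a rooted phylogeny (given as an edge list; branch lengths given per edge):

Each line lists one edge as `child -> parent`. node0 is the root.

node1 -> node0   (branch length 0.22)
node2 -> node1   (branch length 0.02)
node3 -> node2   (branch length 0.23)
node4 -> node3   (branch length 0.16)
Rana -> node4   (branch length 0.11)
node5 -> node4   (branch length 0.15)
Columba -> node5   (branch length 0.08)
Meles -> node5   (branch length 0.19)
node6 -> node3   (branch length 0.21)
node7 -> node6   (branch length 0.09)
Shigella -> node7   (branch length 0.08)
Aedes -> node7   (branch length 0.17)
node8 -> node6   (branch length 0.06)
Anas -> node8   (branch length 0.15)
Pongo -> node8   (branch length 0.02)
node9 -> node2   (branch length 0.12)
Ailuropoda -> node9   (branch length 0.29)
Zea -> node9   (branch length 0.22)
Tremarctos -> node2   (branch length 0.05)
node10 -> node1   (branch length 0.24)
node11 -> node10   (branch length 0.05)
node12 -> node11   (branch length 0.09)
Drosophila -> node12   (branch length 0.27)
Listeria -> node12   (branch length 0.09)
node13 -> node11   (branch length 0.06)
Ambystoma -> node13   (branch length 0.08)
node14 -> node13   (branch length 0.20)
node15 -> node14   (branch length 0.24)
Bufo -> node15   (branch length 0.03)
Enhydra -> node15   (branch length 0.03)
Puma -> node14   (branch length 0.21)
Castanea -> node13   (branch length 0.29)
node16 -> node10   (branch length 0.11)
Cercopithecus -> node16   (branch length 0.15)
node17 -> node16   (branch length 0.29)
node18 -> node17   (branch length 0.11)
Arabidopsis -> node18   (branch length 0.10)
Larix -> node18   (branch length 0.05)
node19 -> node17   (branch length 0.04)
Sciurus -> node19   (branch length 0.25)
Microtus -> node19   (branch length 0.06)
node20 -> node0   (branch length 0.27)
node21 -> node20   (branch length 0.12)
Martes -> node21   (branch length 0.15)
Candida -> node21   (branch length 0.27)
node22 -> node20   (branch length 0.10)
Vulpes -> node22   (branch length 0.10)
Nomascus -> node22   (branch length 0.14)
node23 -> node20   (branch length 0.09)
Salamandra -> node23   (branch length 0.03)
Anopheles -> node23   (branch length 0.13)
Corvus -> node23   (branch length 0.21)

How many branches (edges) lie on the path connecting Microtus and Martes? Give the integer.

9

The MRCA of Microtus and Martes is the root of the tree.
From Microtus up to that node: 6 branches. From Martes up to the same node: 3 branches. Total: 6 + 3 = 9.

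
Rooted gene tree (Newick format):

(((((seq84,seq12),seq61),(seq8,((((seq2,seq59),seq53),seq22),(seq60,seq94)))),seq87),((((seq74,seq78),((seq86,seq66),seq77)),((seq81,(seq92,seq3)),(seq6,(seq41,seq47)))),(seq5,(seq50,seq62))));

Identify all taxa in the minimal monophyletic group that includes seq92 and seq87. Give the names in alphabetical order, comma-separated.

Tracing seq92: it sits inside (seq92,seq3).
Tracing seq87: it sits inside ((((seq84,seq12),seq61),(seq8,((((seq2,seq59),seq53),seq22),(seq60,seq94)))),seq87).
The smallest clade enclosing both is the whole tree (their MRCA is the root), so the answer is all 25 tips in alphabetical order.

seq12, seq2, seq22, seq3, seq41, seq47, seq5, seq50, seq53, seq59, seq6, seq60, seq61, seq62, seq66, seq74, seq77, seq78, seq8, seq81, seq84, seq86, seq87, seq92, seq94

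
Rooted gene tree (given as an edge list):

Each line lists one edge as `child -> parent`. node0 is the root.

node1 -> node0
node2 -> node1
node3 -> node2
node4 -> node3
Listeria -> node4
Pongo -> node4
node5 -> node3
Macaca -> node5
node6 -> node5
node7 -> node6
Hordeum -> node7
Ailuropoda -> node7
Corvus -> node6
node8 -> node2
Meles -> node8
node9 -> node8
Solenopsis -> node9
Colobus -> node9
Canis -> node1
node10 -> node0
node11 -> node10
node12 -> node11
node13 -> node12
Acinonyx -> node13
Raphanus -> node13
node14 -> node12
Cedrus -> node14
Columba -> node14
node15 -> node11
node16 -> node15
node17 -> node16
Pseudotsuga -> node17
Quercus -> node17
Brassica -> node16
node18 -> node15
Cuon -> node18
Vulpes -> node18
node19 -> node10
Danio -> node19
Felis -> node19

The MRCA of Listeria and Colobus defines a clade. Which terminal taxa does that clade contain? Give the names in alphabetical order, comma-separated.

Ailuropoda, Colobus, Corvus, Hordeum, Listeria, Macaca, Meles, Pongo, Solenopsis

Tracing Listeria: it sits inside (Listeria,Pongo).
Tracing Colobus: it sits inside (Solenopsis,Colobus).
The smallest clade enclosing both is (((Listeria,Pongo),(Macaca,((Hordeum,Ailuropoda),Corvus))),(Meles,(Solenopsis,Colobus))); the answer is its 9 terminal taxa in alphabetical order.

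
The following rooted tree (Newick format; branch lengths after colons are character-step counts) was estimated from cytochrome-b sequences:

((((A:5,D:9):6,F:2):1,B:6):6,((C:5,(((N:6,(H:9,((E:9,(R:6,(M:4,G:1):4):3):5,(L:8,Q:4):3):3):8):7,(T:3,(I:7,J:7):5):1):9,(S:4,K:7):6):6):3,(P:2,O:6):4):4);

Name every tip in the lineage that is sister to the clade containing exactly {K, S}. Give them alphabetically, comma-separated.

E, G, H, I, J, L, M, N, Q, R, T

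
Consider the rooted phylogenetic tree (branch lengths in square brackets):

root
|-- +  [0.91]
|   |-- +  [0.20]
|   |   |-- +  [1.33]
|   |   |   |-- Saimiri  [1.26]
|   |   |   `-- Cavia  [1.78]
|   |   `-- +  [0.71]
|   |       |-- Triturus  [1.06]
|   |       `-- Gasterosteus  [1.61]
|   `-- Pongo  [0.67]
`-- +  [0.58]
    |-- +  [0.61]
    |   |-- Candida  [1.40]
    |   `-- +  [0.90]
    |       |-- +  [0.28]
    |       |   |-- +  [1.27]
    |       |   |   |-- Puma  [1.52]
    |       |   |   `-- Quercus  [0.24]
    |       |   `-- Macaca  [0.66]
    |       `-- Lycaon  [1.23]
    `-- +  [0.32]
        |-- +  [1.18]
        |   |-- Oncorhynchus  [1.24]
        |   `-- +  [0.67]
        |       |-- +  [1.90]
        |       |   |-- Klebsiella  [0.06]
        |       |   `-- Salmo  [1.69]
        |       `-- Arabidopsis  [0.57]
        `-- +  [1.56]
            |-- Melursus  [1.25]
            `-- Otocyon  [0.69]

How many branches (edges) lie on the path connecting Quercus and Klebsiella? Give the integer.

The MRCA of Quercus and Klebsiella is the node subtending ((Candida,(((Puma,Quercus),Macaca),Lycaon)),((Oncorhynchus,((Klebsiella,Salmo),Arabidopsis)),(Melursus,Otocyon))).
From Quercus up to that node: 5 branches. From Klebsiella up to the same node: 5 branches. Total: 5 + 5 = 10.

10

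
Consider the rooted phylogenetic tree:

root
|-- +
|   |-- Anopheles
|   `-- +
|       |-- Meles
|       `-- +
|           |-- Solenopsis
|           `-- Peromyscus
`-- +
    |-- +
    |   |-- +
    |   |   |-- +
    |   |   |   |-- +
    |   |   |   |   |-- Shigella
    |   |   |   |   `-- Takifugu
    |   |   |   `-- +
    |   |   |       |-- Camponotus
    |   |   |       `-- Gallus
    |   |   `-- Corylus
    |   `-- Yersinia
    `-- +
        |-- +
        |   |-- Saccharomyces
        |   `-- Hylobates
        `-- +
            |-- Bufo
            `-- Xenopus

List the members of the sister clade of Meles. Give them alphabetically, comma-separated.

Peromyscus, Solenopsis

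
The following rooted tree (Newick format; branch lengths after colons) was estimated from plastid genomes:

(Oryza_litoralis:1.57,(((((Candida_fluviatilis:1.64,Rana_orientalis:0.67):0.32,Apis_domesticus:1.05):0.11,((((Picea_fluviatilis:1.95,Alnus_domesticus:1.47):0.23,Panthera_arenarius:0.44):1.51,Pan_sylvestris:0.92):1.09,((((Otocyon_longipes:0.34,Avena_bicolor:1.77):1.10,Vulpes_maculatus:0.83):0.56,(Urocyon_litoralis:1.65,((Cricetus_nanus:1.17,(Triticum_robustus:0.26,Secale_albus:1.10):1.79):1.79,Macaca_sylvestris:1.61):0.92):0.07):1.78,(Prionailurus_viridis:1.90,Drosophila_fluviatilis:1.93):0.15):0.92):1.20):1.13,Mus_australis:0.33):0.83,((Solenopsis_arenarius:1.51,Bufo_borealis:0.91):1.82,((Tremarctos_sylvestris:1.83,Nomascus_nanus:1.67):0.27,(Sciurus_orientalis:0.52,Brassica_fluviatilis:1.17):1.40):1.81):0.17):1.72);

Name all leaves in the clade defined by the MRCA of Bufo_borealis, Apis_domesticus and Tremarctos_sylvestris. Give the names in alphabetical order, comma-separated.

Alnus_domesticus, Apis_domesticus, Avena_bicolor, Brassica_fluviatilis, Bufo_borealis, Candida_fluviatilis, Cricetus_nanus, Drosophila_fluviatilis, Macaca_sylvestris, Mus_australis, Nomascus_nanus, Otocyon_longipes, Pan_sylvestris, Panthera_arenarius, Picea_fluviatilis, Prionailurus_viridis, Rana_orientalis, Sciurus_orientalis, Secale_albus, Solenopsis_arenarius, Tremarctos_sylvestris, Triticum_robustus, Urocyon_litoralis, Vulpes_maculatus

Tracing Bufo_borealis: it sits inside (Solenopsis_arenarius,Bufo_borealis).
Tracing Apis_domesticus: it sits inside ((Candida_fluviatilis,Rana_orientalis),Apis_domesticus).
Tracing Tremarctos_sylvestris: it sits inside (Tremarctos_sylvestris,Nomascus_nanus).
The smallest clade enclosing all 3 is (((((Candida_fluviatilis,Rana_orientalis),Apis_domesticus),((((Picea_fluviatilis,Alnus_domesticus),Panthera_arenarius),Pan_sylvestris),((((Otocyon_longipes,Avena_bicolor),Vulpes_maculatus),(Urocyon_litoralis,((Cricetus_nanus,(Triticum_robustus,Secale_albus)),Macaca_sylvestris))),(Prionailurus_viridis,Drosophila_fluviatilis)))),Mus_australis),((Solenopsis_arenarius,Bufo_borealis),((Tremarctos_sylvestris,Nomascus_nanus),(Sciurus_orientalis,Brassica_fluviatilis)))); the answer is its 24 terminal taxa in alphabetical order.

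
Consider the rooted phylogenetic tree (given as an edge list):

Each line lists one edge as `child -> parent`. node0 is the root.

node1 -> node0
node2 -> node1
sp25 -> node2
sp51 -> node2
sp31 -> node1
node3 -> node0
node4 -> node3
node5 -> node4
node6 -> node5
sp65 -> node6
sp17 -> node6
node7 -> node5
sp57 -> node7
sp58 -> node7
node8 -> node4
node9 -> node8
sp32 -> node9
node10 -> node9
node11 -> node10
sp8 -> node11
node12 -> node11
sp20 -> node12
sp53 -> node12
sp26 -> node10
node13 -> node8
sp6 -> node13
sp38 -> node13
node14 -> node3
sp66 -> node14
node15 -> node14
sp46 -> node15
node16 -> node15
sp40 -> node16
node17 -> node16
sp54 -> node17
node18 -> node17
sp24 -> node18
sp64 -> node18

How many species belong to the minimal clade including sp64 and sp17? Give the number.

17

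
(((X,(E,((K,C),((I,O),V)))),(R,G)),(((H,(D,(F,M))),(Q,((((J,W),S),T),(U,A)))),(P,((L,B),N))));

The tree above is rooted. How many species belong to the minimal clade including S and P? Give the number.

The MRCA of S and P is the node subtending (((H,(D,(F,M))),(Q,((((J,W),S),T),(U,A)))),(P,((L,B),N))).
That clade contains 15 terminal taxa: A, B, D, F, H, J, L, M, N, P, Q, S, T, U, W.

15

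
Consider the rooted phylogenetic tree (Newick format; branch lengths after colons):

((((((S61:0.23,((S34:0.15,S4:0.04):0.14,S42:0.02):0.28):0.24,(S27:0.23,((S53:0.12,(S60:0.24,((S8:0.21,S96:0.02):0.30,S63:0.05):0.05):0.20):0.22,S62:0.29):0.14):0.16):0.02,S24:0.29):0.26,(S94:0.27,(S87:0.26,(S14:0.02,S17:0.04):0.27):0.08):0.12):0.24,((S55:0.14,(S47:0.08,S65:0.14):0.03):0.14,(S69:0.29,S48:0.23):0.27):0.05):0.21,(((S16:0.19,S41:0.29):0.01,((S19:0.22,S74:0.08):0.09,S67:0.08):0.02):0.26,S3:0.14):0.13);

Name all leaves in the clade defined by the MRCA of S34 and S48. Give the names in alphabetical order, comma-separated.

Tracing S34: it sits inside (S34,S4).
Tracing S48: it sits inside (S69,S48).
The smallest clade enclosing both is (((((S61,((S34,S4),S42)),(S27,((S53,(S60,((S8,S96),S63))),S62))),S24),(S94,(S87,(S14,S17)))),((S55,(S47,S65)),(S69,S48))); the answer is its 21 terminal taxa in alphabetical order.

S14, S17, S24, S27, S34, S4, S42, S47, S48, S53, S55, S60, S61, S62, S63, S65, S69, S8, S87, S94, S96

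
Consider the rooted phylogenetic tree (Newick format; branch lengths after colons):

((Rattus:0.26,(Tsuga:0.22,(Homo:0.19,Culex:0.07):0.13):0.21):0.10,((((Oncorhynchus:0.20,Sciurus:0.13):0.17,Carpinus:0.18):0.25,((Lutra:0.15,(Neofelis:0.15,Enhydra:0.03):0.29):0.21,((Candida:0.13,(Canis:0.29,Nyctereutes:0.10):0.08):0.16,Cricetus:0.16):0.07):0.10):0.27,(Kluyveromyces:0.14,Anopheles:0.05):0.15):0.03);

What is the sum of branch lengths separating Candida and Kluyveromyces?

1.02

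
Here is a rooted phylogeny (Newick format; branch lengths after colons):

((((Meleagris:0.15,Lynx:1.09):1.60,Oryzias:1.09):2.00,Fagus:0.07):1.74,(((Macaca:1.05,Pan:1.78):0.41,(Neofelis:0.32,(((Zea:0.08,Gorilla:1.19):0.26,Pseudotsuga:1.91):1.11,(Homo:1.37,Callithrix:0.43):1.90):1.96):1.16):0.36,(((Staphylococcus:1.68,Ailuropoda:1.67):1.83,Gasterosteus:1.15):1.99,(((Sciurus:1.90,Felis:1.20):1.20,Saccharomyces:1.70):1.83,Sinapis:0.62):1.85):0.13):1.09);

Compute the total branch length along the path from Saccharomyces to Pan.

8.06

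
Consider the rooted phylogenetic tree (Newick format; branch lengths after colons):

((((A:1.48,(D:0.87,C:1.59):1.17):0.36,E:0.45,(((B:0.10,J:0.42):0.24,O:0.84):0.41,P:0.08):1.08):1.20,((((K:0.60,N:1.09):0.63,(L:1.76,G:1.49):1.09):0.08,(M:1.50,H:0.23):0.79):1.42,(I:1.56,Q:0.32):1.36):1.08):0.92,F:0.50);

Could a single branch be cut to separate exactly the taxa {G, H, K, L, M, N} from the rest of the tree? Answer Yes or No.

Yes

The most recent common ancestor of these taxa subtends (((K,N),(L,G)),(M,H)).
That clade has exactly 6 tips — every listed taxon and nothing else — so the group is monophyletic.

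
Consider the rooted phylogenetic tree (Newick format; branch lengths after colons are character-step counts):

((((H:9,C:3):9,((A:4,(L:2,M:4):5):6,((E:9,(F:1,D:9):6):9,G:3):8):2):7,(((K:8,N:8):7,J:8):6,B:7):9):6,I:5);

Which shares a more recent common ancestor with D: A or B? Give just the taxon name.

The MRCA of D and A subtends ((A,(L,M)),((E,(F,D)),G)) (7 taxa).
The MRCA of D and B subtends (((H,C),((A,(L,M)),((E,(F,D)),G))),(((K,N),J),B)) (13 taxa).
The first is nested inside the second, so D shares a more recent common ancestor with A.

A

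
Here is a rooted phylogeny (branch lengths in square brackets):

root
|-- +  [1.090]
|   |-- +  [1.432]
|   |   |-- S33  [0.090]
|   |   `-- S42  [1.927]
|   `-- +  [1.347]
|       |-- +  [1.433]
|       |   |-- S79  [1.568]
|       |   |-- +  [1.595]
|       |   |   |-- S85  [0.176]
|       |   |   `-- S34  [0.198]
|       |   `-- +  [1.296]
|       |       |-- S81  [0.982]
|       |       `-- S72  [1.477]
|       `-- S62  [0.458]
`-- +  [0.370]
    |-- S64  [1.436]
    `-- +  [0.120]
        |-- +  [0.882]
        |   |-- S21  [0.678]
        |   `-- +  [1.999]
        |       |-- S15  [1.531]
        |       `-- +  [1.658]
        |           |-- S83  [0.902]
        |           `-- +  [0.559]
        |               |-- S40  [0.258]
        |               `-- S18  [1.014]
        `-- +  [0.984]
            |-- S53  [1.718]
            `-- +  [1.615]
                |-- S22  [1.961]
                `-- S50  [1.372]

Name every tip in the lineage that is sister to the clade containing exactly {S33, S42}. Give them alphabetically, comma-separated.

S34, S62, S72, S79, S81, S85

The clade containing exactly {S33, S42} attaches to the tree at the node subtending ((S33,S42),((S79,(S85,S34),(S81,S72)),S62)).
The other lineage descending from that same node — the sister group — is ((S79,(S85,S34),(S81,S72)),S62); its 6 tips in alphabetical order are the answer.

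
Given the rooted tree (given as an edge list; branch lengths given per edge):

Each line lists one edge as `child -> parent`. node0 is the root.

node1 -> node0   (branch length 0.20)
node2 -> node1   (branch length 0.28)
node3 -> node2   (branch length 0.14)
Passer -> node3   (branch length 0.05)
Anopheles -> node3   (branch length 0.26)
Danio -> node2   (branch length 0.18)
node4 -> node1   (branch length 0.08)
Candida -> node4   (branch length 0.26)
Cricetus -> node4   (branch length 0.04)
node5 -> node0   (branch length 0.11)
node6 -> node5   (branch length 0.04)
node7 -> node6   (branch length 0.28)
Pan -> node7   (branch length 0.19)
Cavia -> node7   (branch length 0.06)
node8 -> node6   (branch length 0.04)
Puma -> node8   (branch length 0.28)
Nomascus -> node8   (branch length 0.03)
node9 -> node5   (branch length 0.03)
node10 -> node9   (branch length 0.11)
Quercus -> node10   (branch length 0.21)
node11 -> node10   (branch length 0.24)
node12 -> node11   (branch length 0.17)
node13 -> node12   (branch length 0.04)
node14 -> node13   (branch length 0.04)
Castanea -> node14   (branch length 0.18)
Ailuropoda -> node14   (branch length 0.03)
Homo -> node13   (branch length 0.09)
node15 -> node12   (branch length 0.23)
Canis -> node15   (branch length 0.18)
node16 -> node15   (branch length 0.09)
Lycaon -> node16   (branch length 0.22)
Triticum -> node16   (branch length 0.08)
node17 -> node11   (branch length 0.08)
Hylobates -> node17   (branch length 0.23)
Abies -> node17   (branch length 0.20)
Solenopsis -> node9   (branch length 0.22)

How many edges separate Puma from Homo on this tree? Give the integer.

The MRCA of Puma and Homo is the node subtending (((Pan,Cavia),(Puma,Nomascus)),((Quercus,((((Castanea,Ailuropoda),Homo),(Canis,(Lycaon,Triticum))),(Hylobates,Abies))),Solenopsis)).
From Puma up to that node: 3 branches. From Homo up to the same node: 6 branches. Total: 3 + 6 = 9.

9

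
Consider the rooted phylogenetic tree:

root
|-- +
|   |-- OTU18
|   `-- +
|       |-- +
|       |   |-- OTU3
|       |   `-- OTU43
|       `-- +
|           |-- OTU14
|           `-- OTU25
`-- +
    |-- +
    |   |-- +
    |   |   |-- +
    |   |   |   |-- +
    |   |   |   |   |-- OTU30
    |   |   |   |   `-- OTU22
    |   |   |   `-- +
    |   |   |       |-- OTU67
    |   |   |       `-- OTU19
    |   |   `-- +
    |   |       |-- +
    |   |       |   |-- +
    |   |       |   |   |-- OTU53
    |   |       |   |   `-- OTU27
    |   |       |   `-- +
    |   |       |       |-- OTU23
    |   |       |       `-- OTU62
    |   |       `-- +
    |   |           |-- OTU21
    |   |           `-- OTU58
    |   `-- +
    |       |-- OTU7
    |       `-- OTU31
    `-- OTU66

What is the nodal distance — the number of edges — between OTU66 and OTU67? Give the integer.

6

The MRCA of OTU66 and OTU67 is the node subtending (((((OTU30,OTU22),(OTU67,OTU19)),(((OTU53,OTU27),(OTU23,OTU62)),(OTU21,OTU58))),(OTU7,OTU31)),OTU66).
From OTU66 up to that node: 1 branch. From OTU67 up to the same node: 5 branches. Total: 1 + 5 = 6.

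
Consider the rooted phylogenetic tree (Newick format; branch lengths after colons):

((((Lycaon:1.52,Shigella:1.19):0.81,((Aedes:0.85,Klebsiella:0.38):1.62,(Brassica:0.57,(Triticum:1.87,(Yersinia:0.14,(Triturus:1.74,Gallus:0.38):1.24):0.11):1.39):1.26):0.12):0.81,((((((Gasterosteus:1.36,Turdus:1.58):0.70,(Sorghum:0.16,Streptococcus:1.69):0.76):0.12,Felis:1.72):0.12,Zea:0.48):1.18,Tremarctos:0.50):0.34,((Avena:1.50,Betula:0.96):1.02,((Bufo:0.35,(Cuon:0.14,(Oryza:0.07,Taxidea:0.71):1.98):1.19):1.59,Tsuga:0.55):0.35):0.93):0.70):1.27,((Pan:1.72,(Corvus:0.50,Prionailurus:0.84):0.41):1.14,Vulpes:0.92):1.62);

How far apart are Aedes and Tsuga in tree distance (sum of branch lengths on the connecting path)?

The path runs Aedes → … → MRCA → … → Tsuga; the MRCA is the node subtending (((Lycaon,Shigella),((Aedes,Klebsiella),(Brassica,(Triticum,(Yersinia,(Triturus,Gallus)))))),((((((Gasterosteus,Turdus),(Sorghum,Streptococcus)),Felis),Zea),Tremarctos),((Avena,Betula),((Bufo,(Cuon,(Oryza,Taxidea))),Tsuga)))).
Branch lengths along that path: 0.85 + 1.62 + 0.12 + 0.81 + 0.70 + 0.93 + 0.35 + 0.55 = 5.93.

5.93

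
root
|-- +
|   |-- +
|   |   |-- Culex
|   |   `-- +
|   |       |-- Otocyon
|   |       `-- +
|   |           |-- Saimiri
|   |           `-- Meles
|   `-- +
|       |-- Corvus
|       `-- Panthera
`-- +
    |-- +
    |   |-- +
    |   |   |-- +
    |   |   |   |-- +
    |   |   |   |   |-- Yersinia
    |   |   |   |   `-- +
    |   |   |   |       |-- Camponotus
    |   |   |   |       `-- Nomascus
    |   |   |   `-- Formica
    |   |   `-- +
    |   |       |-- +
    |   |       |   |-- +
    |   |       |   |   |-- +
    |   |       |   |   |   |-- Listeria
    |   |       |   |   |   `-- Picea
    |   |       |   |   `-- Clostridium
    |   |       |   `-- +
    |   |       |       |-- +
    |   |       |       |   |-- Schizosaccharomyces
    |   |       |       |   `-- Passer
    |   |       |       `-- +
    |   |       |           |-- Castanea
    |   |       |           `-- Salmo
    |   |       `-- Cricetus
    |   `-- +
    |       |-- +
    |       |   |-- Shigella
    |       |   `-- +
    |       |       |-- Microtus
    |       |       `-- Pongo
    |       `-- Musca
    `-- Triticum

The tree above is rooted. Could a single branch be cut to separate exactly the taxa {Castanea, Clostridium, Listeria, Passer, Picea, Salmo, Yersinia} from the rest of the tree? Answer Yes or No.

No

The MRCA of the listed taxa subtends (((Yersinia,(Camponotus,Nomascus)),Formica),((((Listeria,Picea),Clostridium),((Schizosaccharomyces,Passer),(Castanea,Salmo))),Cricetus)).
That clade also contains Camponotus, Cricetus, Formica, Nomascus, Schizosaccharomyces, which are not in the proposed group, so the group is not monophyletic.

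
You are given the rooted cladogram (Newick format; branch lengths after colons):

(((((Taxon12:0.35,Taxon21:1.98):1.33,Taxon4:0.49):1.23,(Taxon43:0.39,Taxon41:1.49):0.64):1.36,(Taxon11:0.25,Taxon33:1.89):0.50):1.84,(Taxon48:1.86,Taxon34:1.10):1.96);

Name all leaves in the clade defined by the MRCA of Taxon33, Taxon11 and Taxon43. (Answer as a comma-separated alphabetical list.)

Taxon11, Taxon12, Taxon21, Taxon33, Taxon4, Taxon41, Taxon43

Tracing Taxon33: it sits inside (Taxon11,Taxon33).
Tracing Taxon11: it sits inside (Taxon11,Taxon33).
Tracing Taxon43: it sits inside (Taxon43,Taxon41).
The smallest clade enclosing all 3 is ((((Taxon12,Taxon21),Taxon4),(Taxon43,Taxon41)),(Taxon11,Taxon33)); the answer is its 7 terminal taxa in alphabetical order.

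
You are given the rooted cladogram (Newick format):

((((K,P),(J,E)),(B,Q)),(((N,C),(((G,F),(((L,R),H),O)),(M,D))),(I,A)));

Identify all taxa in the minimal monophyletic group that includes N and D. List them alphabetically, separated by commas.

C, D, F, G, H, L, M, N, O, R

Tracing N: it sits inside (N,C).
Tracing D: it sits inside (M,D).
The smallest clade enclosing both is ((N,C),(((G,F),(((L,R),H),O)),(M,D))); the answer is its 10 terminal taxa in alphabetical order.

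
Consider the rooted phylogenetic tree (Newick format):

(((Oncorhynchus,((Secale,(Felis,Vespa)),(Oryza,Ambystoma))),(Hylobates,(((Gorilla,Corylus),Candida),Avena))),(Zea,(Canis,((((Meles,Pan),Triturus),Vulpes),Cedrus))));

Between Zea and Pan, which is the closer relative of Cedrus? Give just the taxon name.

The MRCA of Cedrus and Pan subtends ((((Meles,Pan),Triturus),Vulpes),Cedrus) (5 taxa).
The MRCA of Cedrus and Zea subtends (Zea,(Canis,((((Meles,Pan),Triturus),Vulpes),Cedrus))) (7 taxa).
The first is nested inside the second, so Cedrus shares a more recent common ancestor with Pan.

Pan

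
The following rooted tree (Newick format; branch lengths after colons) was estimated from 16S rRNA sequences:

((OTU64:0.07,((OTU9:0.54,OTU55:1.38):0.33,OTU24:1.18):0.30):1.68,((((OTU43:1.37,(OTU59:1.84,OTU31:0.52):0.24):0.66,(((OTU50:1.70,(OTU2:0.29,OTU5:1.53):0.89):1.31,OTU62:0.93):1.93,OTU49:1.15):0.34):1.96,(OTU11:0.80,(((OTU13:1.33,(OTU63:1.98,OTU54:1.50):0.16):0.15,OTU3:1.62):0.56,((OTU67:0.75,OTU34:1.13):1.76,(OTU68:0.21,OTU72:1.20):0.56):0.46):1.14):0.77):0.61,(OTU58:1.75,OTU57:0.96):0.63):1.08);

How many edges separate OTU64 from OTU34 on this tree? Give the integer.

The MRCA of OTU64 and OTU34 is the root of the tree.
From OTU64 up to that node: 2 branches. From OTU34 up to the same node: 7 branches. Total: 2 + 7 = 9.

9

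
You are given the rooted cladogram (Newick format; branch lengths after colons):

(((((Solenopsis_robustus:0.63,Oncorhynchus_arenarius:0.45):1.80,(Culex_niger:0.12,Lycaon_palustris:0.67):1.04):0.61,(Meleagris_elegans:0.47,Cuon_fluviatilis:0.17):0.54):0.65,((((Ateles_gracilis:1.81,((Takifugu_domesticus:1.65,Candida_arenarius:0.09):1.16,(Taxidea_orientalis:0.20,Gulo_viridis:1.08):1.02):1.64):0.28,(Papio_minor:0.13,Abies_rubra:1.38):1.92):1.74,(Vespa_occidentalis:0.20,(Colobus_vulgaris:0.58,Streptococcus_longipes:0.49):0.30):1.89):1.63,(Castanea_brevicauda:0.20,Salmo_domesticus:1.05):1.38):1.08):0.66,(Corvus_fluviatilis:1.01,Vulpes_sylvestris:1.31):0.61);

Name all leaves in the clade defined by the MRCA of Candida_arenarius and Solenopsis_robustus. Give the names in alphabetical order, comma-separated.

Tracing Candida_arenarius: it sits inside (Takifugu_domesticus,Candida_arenarius).
Tracing Solenopsis_robustus: it sits inside (Solenopsis_robustus,Oncorhynchus_arenarius).
The smallest clade enclosing both is ((((Solenopsis_robustus,Oncorhynchus_arenarius),(Culex_niger,Lycaon_palustris)),(Meleagris_elegans,Cuon_fluviatilis)),((((Ateles_gracilis,((Takifugu_domesticus,Candida_arenarius),(Taxidea_orientalis,Gulo_viridis))),(Papio_minor,Abies_rubra)),(Vespa_occidentalis,(Colobus_vulgaris,Streptococcus_longipes))),(Castanea_brevicauda,Salmo_domesticus))); the answer is its 18 terminal taxa in alphabetical order.

Abies_rubra, Ateles_gracilis, Candida_arenarius, Castanea_brevicauda, Colobus_vulgaris, Culex_niger, Cuon_fluviatilis, Gulo_viridis, Lycaon_palustris, Meleagris_elegans, Oncorhynchus_arenarius, Papio_minor, Salmo_domesticus, Solenopsis_robustus, Streptococcus_longipes, Takifugu_domesticus, Taxidea_orientalis, Vespa_occidentalis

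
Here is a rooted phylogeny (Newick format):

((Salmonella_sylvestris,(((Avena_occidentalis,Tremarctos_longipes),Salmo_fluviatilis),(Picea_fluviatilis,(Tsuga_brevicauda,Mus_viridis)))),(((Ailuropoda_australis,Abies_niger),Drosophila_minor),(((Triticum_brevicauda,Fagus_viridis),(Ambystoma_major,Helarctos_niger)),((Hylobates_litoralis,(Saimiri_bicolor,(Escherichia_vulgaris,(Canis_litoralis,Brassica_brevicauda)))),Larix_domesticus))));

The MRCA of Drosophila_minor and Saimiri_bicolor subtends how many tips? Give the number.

13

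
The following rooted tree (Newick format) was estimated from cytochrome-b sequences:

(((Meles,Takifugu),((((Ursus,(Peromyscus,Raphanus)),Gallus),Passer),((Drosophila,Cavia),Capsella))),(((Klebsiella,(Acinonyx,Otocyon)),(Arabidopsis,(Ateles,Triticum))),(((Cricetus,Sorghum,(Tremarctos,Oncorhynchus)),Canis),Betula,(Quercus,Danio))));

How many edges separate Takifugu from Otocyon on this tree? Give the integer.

8

The MRCA of Takifugu and Otocyon is the root of the tree.
From Takifugu up to that node: 3 branches. From Otocyon up to the same node: 5 branches. Total: 3 + 5 = 8.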